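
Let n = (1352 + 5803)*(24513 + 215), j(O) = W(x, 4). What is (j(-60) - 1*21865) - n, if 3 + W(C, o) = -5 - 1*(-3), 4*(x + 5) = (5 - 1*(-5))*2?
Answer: -176950710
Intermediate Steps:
x = 0 (x = -5 + ((5 - 1*(-5))*2)/4 = -5 + ((5 + 5)*2)/4 = -5 + (10*2)/4 = -5 + (¼)*20 = -5 + 5 = 0)
W(C, o) = -5 (W(C, o) = -3 + (-5 - 1*(-3)) = -3 + (-5 + 3) = -3 - 2 = -5)
j(O) = -5
n = 176928840 (n = 7155*24728 = 176928840)
(j(-60) - 1*21865) - n = (-5 - 1*21865) - 1*176928840 = (-5 - 21865) - 176928840 = -21870 - 176928840 = -176950710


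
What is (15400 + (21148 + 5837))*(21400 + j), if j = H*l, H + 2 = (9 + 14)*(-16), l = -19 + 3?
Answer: 1157958200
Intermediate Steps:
l = -16
H = -370 (H = -2 + (9 + 14)*(-16) = -2 + 23*(-16) = -2 - 368 = -370)
j = 5920 (j = -370*(-16) = 5920)
(15400 + (21148 + 5837))*(21400 + j) = (15400 + (21148 + 5837))*(21400 + 5920) = (15400 + 26985)*27320 = 42385*27320 = 1157958200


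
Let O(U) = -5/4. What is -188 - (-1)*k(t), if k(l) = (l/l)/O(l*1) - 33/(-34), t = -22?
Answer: -31931/170 ≈ -187.83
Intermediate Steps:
O(U) = -5/4 (O(U) = -5*¼ = -5/4)
k(l) = 29/170 (k(l) = (l/l)/(-5/4) - 33/(-34) = 1*(-⅘) - 33*(-1/34) = -⅘ + 33/34 = 29/170)
-188 - (-1)*k(t) = -188 - (-1)*29/170 = -188 - 1*(-29/170) = -188 + 29/170 = -31931/170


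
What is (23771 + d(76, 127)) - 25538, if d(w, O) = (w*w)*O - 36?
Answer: 731749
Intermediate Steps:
d(w, O) = -36 + O*w**2 (d(w, O) = w**2*O - 36 = O*w**2 - 36 = -36 + O*w**2)
(23771 + d(76, 127)) - 25538 = (23771 + (-36 + 127*76**2)) - 25538 = (23771 + (-36 + 127*5776)) - 25538 = (23771 + (-36 + 733552)) - 25538 = (23771 + 733516) - 25538 = 757287 - 25538 = 731749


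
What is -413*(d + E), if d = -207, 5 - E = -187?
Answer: 6195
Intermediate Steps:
E = 192 (E = 5 - 1*(-187) = 5 + 187 = 192)
-413*(d + E) = -413*(-207 + 192) = -413*(-15) = 6195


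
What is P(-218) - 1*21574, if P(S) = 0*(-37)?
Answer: -21574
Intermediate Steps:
P(S) = 0
P(-218) - 1*21574 = 0 - 1*21574 = 0 - 21574 = -21574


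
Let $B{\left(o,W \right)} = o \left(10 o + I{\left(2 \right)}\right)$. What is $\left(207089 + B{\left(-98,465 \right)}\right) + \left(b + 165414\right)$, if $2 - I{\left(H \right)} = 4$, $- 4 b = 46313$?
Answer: $\frac{1828643}{4} \approx 4.5716 \cdot 10^{5}$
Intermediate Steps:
$b = - \frac{46313}{4}$ ($b = \left(- \frac{1}{4}\right) 46313 = - \frac{46313}{4} \approx -11578.0$)
$I{\left(H \right)} = -2$ ($I{\left(H \right)} = 2 - 4 = -2$)
$B{\left(o,W \right)} = o \left(-2 + 10 o\right)$ ($B{\left(o,W \right)} = o \left(10 o - 2\right) = o \left(-2 + 10 o\right)$)
$\left(207089 + B{\left(-98,465 \right)}\right) + \left(b + 165414\right) = \left(207089 + 2 \left(-98\right) \left(-1 + 5 \left(-98\right)\right)\right) + \left(- \frac{46313}{4} + 165414\right) = \left(207089 + 2 \left(-98\right) \left(-1 - 490\right)\right) + \frac{615343}{4} = \left(207089 + 2 \left(-98\right) \left(-491\right)\right) + \frac{615343}{4} = \left(207089 + 96236\right) + \frac{615343}{4} = 303325 + \frac{615343}{4} = \frac{1828643}{4}$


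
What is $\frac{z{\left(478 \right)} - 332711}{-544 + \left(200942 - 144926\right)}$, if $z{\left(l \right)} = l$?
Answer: $- \frac{332233}{55472} \approx -5.9892$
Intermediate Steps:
$\frac{z{\left(478 \right)} - 332711}{-544 + \left(200942 - 144926\right)} = \frac{478 - 332711}{-544 + \left(200942 - 144926\right)} = - \frac{332233}{-544 + \left(200942 - 144926\right)} = - \frac{332233}{-544 + 56016} = - \frac{332233}{55472}$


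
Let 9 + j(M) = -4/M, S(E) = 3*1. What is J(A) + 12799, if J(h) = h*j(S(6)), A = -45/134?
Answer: 1715531/134 ≈ 12802.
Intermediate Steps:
S(E) = 3
j(M) = -9 - 4/M
A = -45/134 (A = -45*1/134 = -45/134 ≈ -0.33582)
J(h) = -31*h/3 (J(h) = h*(-9 - 4/3) = h*(-31/3) = -31*h/3)
J(A) + 12799 = -31/3*(-45/134) + 12799 = 465/134 + 12799 = 1715531/134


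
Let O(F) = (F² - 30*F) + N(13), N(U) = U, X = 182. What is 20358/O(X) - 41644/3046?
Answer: -41945020/3242467 ≈ -12.936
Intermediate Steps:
O(F) = 13 + F² - 30*F (O(F) = (F² - 30*F) + 13 = 13 + F² - 30*F)
20358/O(X) - 41644/3046 = 20358/(13 + 182² - 30*182) - 41644/3046 = 20358/(13 + 33124 - 5460) - 41644*1/3046 = 20358/27677 - 20822/1523 = 20358*(1/27677) - 20822/1523 = 1566/2129 - 20822/1523 = -41945020/3242467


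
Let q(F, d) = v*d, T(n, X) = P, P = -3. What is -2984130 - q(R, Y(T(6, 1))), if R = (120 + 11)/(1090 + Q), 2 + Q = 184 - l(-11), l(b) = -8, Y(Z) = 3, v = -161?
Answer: -2983647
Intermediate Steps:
T(n, X) = -3
Q = 190 (Q = -2 + (184 - 1*(-8)) = -2 + (184 + 8) = -2 + 192 = 190)
R = 131/1280 (R = (120 + 11)/(1090 + 190) = 131/1280 ≈ 0.10234)
q(F, d) = -161*d
-2984130 - q(R, Y(T(6, 1))) = -2984130 - (-161)*3 = -2984130 - 1*(-483) = -2984130 + 483 = -2983647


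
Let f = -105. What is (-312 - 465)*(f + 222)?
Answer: -90909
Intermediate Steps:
(-312 - 465)*(f + 222) = (-312 - 465)*(-105 + 222) = -777*117 = -90909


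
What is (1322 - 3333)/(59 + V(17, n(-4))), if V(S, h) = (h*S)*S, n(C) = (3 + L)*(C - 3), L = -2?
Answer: 2011/1964 ≈ 1.0239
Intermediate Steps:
n(C) = -3 + C (n(C) = (3 - 2)*(C - 3) = 1*(-3 + C) = -3 + C)
V(S, h) = h*S**2 (V(S, h) = (S*h)*S = h*S**2)
(1322 - 3333)/(59 + V(17, n(-4))) = (1322 - 3333)/(59 + (-3 - 4)*17**2) = -2011/(59 - 7*289) = -2011/(59 - 2023) = -2011/(-1964) = -2011*(-1/1964) = 2011/1964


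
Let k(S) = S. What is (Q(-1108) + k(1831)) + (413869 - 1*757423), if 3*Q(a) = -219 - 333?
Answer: -341907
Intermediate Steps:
Q(a) = -184 (Q(a) = (-219 - 333)/3 = (1/3)*(-552) = -184)
(Q(-1108) + k(1831)) + (413869 - 1*757423) = (-184 + 1831) + (413869 - 1*757423) = 1647 + (413869 - 757423) = 1647 - 343554 = -341907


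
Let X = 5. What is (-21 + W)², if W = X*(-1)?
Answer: 676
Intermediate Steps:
W = -5 (W = 5*(-1) = -5)
(-21 + W)² = (-21 - 5)² = (-26)² = 676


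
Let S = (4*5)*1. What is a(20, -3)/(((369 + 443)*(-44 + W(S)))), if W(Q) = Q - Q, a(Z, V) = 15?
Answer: -15/35728 ≈ -0.00041984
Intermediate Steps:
S = 20 (S = 20*1 = 20)
W(Q) = 0
a(20, -3)/(((369 + 443)*(-44 + W(S)))) = 15/(((369 + 443)*(-44 + 0))) = 15/((812*(-44))) = 15/(-35728) = 15*(-1/35728) = -15/35728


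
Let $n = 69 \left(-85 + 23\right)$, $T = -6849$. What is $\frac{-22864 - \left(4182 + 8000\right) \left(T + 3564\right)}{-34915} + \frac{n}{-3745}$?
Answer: $- \frac{5985277244}{5230267} \approx -1144.4$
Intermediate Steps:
$n = -4278$ ($n = 69 \left(-62\right) = -4278$)
$\frac{-22864 - \left(4182 + 8000\right) \left(T + 3564\right)}{-34915} + \frac{n}{-3745} = \frac{-22864 - \left(4182 + 8000\right) \left(-6849 + 3564\right)}{-34915} - \frac{4278}{-3745} = \left(-22864 - 12182 \left(-3285\right)\right) \left(- \frac{1}{34915}\right) - - \frac{4278}{3745} = \left(-22864 - -40017870\right) \left(- \frac{1}{34915}\right) + \frac{4278}{3745} = \left(-22864 + 40017870\right) \left(- \frac{1}{34915}\right) + \frac{4278}{3745} = 39995006 \left(- \frac{1}{34915}\right) + \frac{4278}{3745} = - \frac{39995006}{34915} + \frac{4278}{3745} = - \frac{5985277244}{5230267}$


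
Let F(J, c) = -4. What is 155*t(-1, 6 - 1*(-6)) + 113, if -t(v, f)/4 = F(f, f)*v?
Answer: -2367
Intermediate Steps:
t(v, f) = 16*v (t(v, f) = -(-16)*v = 16*v)
155*t(-1, 6 - 1*(-6)) + 113 = 155*(16*(-1)) + 113 = 155*(-16) + 113 = -2480 + 113 = -2367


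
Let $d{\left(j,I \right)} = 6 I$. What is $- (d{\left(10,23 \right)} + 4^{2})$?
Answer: $-154$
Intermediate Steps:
$- (d{\left(10,23 \right)} + 4^{2}) = - (6 \cdot 23 + 4^{2}) = - (138 + 16) = \left(-1\right) 154 = -154$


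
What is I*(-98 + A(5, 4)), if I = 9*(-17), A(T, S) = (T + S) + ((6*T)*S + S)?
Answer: -5355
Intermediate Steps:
A(T, S) = T + 2*S + 6*S*T (A(T, S) = (S + T) + (6*S*T + S) = (S + T) + (S + 6*S*T) = T + 2*S + 6*S*T)
I = -153
I*(-98 + A(5, 4)) = -153*(-98 + (5 + 2*4 + 6*4*5)) = -153*(-98 + (5 + 8 + 120)) = -153*(-98 + 133) = -153*35 = -5355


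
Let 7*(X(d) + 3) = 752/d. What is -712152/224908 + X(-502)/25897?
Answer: -8101229714971/2558386357583 ≈ -3.1665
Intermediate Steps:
X(d) = -3 + 752/(7*d) (X(d) = -3 + (752/d)/7 = -3 + 752/(7*d))
-712152/224908 + X(-502)/25897 = -712152/224908 + (-3 + (752/7)/(-502))/25897 = -712152*1/224908 + (-3 + (752/7)*(-1/502))*(1/25897) = -178038/56227 + (-3 - 376/1757)*(1/25897) = -178038/56227 - 5647/1757*1/25897 = -178038/56227 - 5647/45501029 = -8101229714971/2558386357583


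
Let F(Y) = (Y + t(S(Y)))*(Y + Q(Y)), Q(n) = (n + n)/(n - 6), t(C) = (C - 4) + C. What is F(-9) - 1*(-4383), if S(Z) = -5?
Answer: 22812/5 ≈ 4562.4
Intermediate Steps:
t(C) = -4 + 2*C (t(C) = (-4 + C) + C = -4 + 2*C)
Q(n) = 2*n/(-6 + n) (Q(n) = (2*n)/(-6 + n) = 2*n/(-6 + n))
F(Y) = (-14 + Y)*(Y + 2*Y/(-6 + Y)) (F(Y) = (Y + (-4 + 2*(-5)))*(Y + 2*Y/(-6 + Y)) = (Y + (-4 - 10))*(Y + 2*Y/(-6 + Y)) = (Y - 14)*(Y + 2*Y/(-6 + Y)) = (-14 + Y)*(Y + 2*Y/(-6 + Y)))
F(-9) - 1*(-4383) = -9*(56 + (-9)² - 18*(-9))/(-6 - 9) - 1*(-4383) = -9*(56 + 81 + 162)/(-15) + 4383 = -9*(-1/15)*299 + 4383 = 897/5 + 4383 = 22812/5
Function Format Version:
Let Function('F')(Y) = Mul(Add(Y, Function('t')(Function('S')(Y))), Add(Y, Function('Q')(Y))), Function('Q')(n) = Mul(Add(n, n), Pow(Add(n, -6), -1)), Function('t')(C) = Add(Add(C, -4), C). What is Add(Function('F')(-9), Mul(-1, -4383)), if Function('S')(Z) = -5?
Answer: Rational(22812, 5) ≈ 4562.4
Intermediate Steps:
Function('t')(C) = Add(-4, Mul(2, C)) (Function('t')(C) = Add(Add(-4, C), C) = Add(-4, Mul(2, C)))
Function('Q')(n) = Mul(2, n, Pow(Add(-6, n), -1)) (Function('Q')(n) = Mul(Mul(2, n), Pow(Add(-6, n), -1)) = Mul(2, n, Pow(Add(-6, n), -1)))
Function('F')(Y) = Mul(Add(-14, Y), Add(Y, Mul(2, Y, Pow(Add(-6, Y), -1)))) (Function('F')(Y) = Mul(Add(Y, Add(-4, Mul(2, -5))), Add(Y, Mul(2, Y, Pow(Add(-6, Y), -1)))) = Mul(Add(Y, Add(-4, -10)), Add(Y, Mul(2, Y, Pow(Add(-6, Y), -1)))) = Mul(Add(Y, -14), Add(Y, Mul(2, Y, Pow(Add(-6, Y), -1)))) = Mul(Add(-14, Y), Add(Y, Mul(2, Y, Pow(Add(-6, Y), -1)))))
Add(Function('F')(-9), Mul(-1, -4383)) = Add(Mul(-9, Pow(Add(-6, -9), -1), Add(56, Pow(-9, 2), Mul(-18, -9))), Mul(-1, -4383)) = Add(Mul(-9, Pow(-15, -1), Add(56, 81, 162)), 4383) = Add(Mul(-9, Rational(-1, 15), 299), 4383) = Add(Rational(897, 5), 4383) = Rational(22812, 5)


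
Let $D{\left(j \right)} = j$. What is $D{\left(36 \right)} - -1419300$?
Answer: $1419336$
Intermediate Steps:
$D{\left(36 \right)} - -1419300 = 36 - -1419300 = 36 + 1419300 = 1419336$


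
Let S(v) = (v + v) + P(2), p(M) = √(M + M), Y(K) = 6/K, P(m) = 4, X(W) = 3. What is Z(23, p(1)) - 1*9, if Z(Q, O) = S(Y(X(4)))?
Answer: -1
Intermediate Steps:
p(M) = √2*√M (p(M) = √(2*M) = √2*√M)
S(v) = 4 + 2*v (S(v) = (v + v) + 4 = 2*v + 4 = 4 + 2*v)
Z(Q, O) = 8 (Z(Q, O) = 4 + 2*(6/3) = 4 + 2*(6*(⅓)) = 4 + 2*2 = 4 + 4 = 8)
Z(23, p(1)) - 1*9 = 8 - 1*9 = 8 - 9 = -1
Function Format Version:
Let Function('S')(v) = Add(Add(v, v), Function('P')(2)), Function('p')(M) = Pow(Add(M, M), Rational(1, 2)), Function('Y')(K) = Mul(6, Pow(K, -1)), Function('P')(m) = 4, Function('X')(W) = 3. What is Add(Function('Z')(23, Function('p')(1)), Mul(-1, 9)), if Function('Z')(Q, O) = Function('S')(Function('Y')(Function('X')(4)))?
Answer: -1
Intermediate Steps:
Function('p')(M) = Mul(Pow(2, Rational(1, 2)), Pow(M, Rational(1, 2))) (Function('p')(M) = Pow(Mul(2, M), Rational(1, 2)) = Mul(Pow(2, Rational(1, 2)), Pow(M, Rational(1, 2))))
Function('S')(v) = Add(4, Mul(2, v)) (Function('S')(v) = Add(Add(v, v), 4) = Add(Mul(2, v), 4) = Add(4, Mul(2, v)))
Function('Z')(Q, O) = 8 (Function('Z')(Q, O) = Add(4, Mul(2, Mul(6, Pow(3, -1)))) = Add(4, Mul(2, Mul(6, Rational(1, 3)))) = Add(4, Mul(2, 2)) = Add(4, 4) = 8)
Add(Function('Z')(23, Function('p')(1)), Mul(-1, 9)) = Add(8, Mul(-1, 9)) = Add(8, -9) = -1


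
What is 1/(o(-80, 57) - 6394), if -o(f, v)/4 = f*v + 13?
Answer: 1/11794 ≈ 8.4789e-5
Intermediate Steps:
o(f, v) = -52 - 4*f*v (o(f, v) = -4*(f*v + 13) = -4*(13 + f*v) = -52 - 4*f*v)
1/(o(-80, 57) - 6394) = 1/((-52 - 4*(-80)*57) - 6394) = 1/((-52 + 18240) - 6394) = 1/(18188 - 6394) = 1/11794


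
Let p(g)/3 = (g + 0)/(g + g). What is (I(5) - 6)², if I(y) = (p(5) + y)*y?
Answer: 2809/4 ≈ 702.25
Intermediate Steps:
p(g) = 3/2 (p(g) = 3*((g + 0)/(g + g)) = 3*(g/((2*g))) = 3*(g*(1/(2*g))) = 3*(½) = 3/2)
I(y) = y*(3/2 + y) (I(y) = (3/2 + y)*y = y*(3/2 + y))
(I(5) - 6)² = ((½)*5*(3 + 2*5) - 6)² = ((½)*5*(3 + 10) - 6)² = ((½)*5*13 - 6)² = (65/2 - 6)² = (53/2)² = 2809/4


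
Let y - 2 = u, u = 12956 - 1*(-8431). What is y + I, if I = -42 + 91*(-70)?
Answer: 14977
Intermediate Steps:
I = -6412 (I = -42 - 6370 = -6412)
u = 21387 (u = 12956 + 8431 = 21387)
y = 21389 (y = 2 + 21387 = 21389)
y + I = 21389 - 6412 = 14977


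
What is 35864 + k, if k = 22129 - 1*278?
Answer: 57715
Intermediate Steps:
k = 21851 (k = 22129 - 278 = 21851)
35864 + k = 35864 + 21851 = 57715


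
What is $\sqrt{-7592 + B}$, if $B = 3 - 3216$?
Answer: $i \sqrt{10805} \approx 103.95 i$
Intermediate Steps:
$B = -3213$ ($B = 3 - 3216 = -3213$)
$\sqrt{-7592 + B} = \sqrt{-7592 - 3213} = \sqrt{-10805} = i \sqrt{10805}$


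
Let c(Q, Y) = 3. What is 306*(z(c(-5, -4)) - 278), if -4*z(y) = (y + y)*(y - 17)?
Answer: -78642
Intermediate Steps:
z(y) = -y*(-17 + y)/2 (z(y) = -(y + y)*(y - 17)/4 = -2*y*(-17 + y)/4 = -y*(-17 + y)/2)
306*(z(c(-5, -4)) - 278) = 306*((½)*3*(17 - 1*3) - 278) = 306*((½)*3*(17 - 3) - 278) = 306*((½)*3*14 - 278) = 306*(21 - 278) = 306*(-257) = -78642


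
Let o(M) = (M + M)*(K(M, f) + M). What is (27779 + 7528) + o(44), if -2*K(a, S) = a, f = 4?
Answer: 37243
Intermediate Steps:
K(a, S) = -a/2
o(M) = M² (o(M) = (M + M)*(-M/2 + M) = (2*M)*(M/2) = M²)
(27779 + 7528) + o(44) = (27779 + 7528) + 44² = 35307 + 1936 = 37243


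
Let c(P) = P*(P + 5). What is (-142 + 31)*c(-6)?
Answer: -666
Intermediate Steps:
c(P) = P*(5 + P)
(-142 + 31)*c(-6) = (-142 + 31)*(-6*(5 - 6)) = -(-666)*(-1) = -111*6 = -666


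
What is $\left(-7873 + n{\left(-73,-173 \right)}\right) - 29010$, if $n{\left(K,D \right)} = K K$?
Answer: $-31554$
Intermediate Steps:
$n{\left(K,D \right)} = K^{2}$
$\left(-7873 + n{\left(-73,-173 \right)}\right) - 29010 = \left(-7873 + \left(-73\right)^{2}\right) - 29010 = \left(-7873 + 5329\right) - 29010 = -2544 - 29010 = -31554$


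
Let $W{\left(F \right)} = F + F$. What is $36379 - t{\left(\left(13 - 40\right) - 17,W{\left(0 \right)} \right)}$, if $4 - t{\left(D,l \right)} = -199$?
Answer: $36176$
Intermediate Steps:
$W{\left(F \right)} = 2 F$
$t{\left(D,l \right)} = 203$ ($t{\left(D,l \right)} = 4 - -199 = 4 + 199 = 203$)
$36379 - t{\left(\left(13 - 40\right) - 17,W{\left(0 \right)} \right)} = 36379 - 203 = 36176$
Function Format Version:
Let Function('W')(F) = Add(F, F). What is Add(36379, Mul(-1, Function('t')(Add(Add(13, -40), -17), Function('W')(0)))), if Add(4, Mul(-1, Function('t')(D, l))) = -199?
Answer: 36176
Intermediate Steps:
Function('W')(F) = Mul(2, F)
Function('t')(D, l) = 203 (Function('t')(D, l) = Add(4, Mul(-1, -199)) = Add(4, 199) = 203)
Add(36379, Mul(-1, Function('t')(Add(Add(13, -40), -17), Function('W')(0)))) = Add(36379, Mul(-1, 203)) = Add(36379, -203) = 36176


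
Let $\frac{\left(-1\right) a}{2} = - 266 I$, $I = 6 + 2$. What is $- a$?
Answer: $-4256$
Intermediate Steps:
$I = 8$
$a = 4256$ ($a = - 2 \left(\left(-266\right) 8\right) = \left(-2\right) \left(-2128\right) = 4256$)
$- a = \left(-1\right) 4256 = -4256$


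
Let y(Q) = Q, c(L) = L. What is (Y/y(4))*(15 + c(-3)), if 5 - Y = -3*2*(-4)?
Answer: -57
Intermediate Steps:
Y = -19 (Y = 5 - (-3*2)*(-4) = 5 - (-6)*(-4) = 5 - 1*24 = 5 - 24 = -19)
(Y/y(4))*(15 + c(-3)) = (-19/4)*(15 - 3) = -19*¼*12 = -19/4*12 = -57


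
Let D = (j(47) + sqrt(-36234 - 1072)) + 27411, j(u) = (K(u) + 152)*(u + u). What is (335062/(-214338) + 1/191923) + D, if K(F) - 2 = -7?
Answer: 847973999403079/20568195987 + I*sqrt(37306) ≈ 41227.0 + 193.15*I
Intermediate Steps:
K(F) = -5 (K(F) = 2 - 7 = -5)
j(u) = 294*u (j(u) = (-5 + 152)*(u + u) = 147*(2*u) = 294*u)
D = 41229 + I*sqrt(37306) (D = (294*47 + sqrt(-36234 - 1072)) + 27411 = (13818 + sqrt(-37306)) + 27411 = (13818 + I*sqrt(37306)) + 27411 = 41229 + I*sqrt(37306) ≈ 41229.0 + 193.15*I)
(335062/(-214338) + 1/191923) + D = (335062/(-214338) + 1/191923) + (41229 + I*sqrt(37306)) = (335062*(-1/214338) + 1/191923) + (41229 + I*sqrt(37306)) = (-167531/107169 + 1/191923) + (41229 + I*sqrt(37306)) = -32152944944/20568195987 + (41229 + I*sqrt(37306)) = 847973999403079/20568195987 + I*sqrt(37306)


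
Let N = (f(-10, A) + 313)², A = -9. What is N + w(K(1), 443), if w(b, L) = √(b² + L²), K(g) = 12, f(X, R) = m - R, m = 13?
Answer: 112225 + √196393 ≈ 1.1267e+5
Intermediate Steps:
f(X, R) = 13 - R
w(b, L) = √(L² + b²)
N = 112225 (N = ((13 - 1*(-9)) + 313)² = ((13 + 9) + 313)² = (22 + 313)² = 335² = 112225)
N + w(K(1), 443) = 112225 + √(443² + 12²) = 112225 + √(196249 + 144) = 112225 + √196393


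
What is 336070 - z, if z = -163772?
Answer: 499842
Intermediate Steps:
336070 - z = 336070 - 1*(-163772) = 336070 + 163772 = 499842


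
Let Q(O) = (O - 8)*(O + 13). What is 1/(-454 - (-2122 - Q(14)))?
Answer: 1/1830 ≈ 0.00054645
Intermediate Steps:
Q(O) = (-8 + O)*(13 + O)
1/(-454 - (-2122 - Q(14))) = 1/(-454 - (-2122 - (-104 + 14² + 5*14))) = 1/(-454 - (-2122 - (-104 + 196 + 70))) = 1/(-454 - (-2122 - 1*162)) = 1/(-454 - (-2122 - 162)) = 1/(-454 - 1*(-2284)) = 1/(-454 + 2284) = 1/1830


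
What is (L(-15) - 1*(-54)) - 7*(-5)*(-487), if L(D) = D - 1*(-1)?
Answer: -17005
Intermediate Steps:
L(D) = 1 + D (L(D) = D + 1 = 1 + D)
(L(-15) - 1*(-54)) - 7*(-5)*(-487) = ((1 - 15) - 1*(-54)) - 7*(-5)*(-487) = (-14 + 54) + 35*(-487) = 40 - 17045 = -17005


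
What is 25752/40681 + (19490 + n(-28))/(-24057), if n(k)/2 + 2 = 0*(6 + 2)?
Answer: -173194102/978662817 ≈ -0.17697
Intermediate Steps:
n(k) = -4 (n(k) = -4 + 2*(0*(6 + 2)) = -4 + 2*(0*8) = -4 + 2*0 = -4 + 0 = -4)
25752/40681 + (19490 + n(-28))/(-24057) = 25752/40681 + (19490 - 4)/(-24057) = 25752*(1/40681) + 19486*(-1/24057) = 25752/40681 - 19486/24057 = -173194102/978662817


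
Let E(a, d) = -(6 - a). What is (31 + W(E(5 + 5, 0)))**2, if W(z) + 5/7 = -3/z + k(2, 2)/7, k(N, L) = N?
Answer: 697225/784 ≈ 889.32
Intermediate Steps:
E(a, d) = -6 + a
W(z) = -3/7 - 3/z (W(z) = -5/7 + (-3/z + 2/7) = -5/7 + (2/7 - 3/z) = -3/7 - 3/z)
(31 + W(E(5 + 5, 0)))**2 = (31 + (-3/7 - 3/(-6 + (5 + 5))))**2 = (31 + (-3/7 - 3/(-6 + 10)))**2 = (31 + (-3/7 - 3/4))**2 = (31 - 33/28)**2 = (835/28)**2 = 697225/784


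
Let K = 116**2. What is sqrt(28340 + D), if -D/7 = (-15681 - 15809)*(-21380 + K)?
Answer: 6*I*sqrt(48518305) ≈ 41793.0*I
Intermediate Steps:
K = 13456
D = -1746687320 (D = -7*(-15681 - 15809)*(-21380 + 13456) = -(-220430)*(-7924) = -7*249526760 = -1746687320)
sqrt(28340 + D) = sqrt(28340 - 1746687320) = sqrt(-1746658980) = 6*I*sqrt(48518305)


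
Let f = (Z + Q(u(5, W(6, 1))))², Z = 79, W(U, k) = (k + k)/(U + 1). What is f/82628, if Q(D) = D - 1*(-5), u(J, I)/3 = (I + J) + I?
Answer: 497025/4048772 ≈ 0.12276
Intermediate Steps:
W(U, k) = 2*k/(1 + U) (W(U, k) = (2*k)/(1 + U) = 2*k/(1 + U))
u(J, I) = 3*J + 6*I (u(J, I) = 3*((I + J) + I) = 3*(J + 2*I) = 3*J + 6*I)
Q(D) = 5 + D (Q(D) = D + 5 = 5 + D)
f = 497025/49 (f = (79 + (5 + (3*5 + 6*(2*1/(1 + 6)))))² = (79 + (5 + (15 + 6*(2*1/7))))² = (79 + (5 + (15 + 6*(2*1*(⅐)))))² = (79 + (5 + (15 + 6*(2/7))))² = (79 + (5 + (15 + 12/7)))² = (79 + (5 + 117/7))² = (79 + 152/7)² = (705/7)² = 497025/49 ≈ 10143.)
f/82628 = (497025/49)/82628 = (497025/49)*(1/82628) = 497025/4048772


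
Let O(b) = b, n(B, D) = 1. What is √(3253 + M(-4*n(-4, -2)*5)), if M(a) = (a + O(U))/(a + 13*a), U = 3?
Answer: √63759990/140 ≈ 57.036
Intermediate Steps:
M(a) = (3 + a)/(14*a) (M(a) = (a + 3)/(a + 13*a) = (3 + a)/((14*a)) = (3 + a)*(1/(14*a)) = (3 + a)/(14*a))
√(3253 + M(-4*n(-4, -2)*5)) = √(3253 + (3 - 4*1*5)/(14*((-4*1*5)))) = √(3253 + (3 - 4*5)/(14*((-4*5)))) = √(3253 + (1/14)*(3 - 20)/(-20)) = √(3253 + (1/14)*(-1/20)*(-17)) = √(3253 + 17/280) = √(910857/280) = √63759990/140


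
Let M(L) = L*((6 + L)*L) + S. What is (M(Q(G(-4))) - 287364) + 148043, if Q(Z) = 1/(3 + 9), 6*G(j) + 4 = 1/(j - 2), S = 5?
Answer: -240737975/1728 ≈ -1.3932e+5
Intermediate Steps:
G(j) = -2/3 + 1/(6*(-2 + j)) (G(j) = -2/3 + 1/(6*(j - 2)) = -2/3 + 1/(6*(-2 + j)))
Q(Z) = 1/12
M(L) = 5 + L**2*(6 + L) (M(L) = L*((6 + L)*L) + 5 = L*(L*(6 + L)) + 5 = L**2*(6 + L) + 5 = 5 + L**2*(6 + L))
(M(Q(G(-4))) - 287364) + 148043 = ((5 + (1/12)**3 + 6*(1/12)**2) - 287364) + 148043 = ((5 + 1/1728 + 6*(1/144)) - 287364) + 148043 = ((5 + 1/1728 + 1/24) - 287364) + 148043 = (8713/1728 - 287364) + 148043 = -496556279/1728 + 148043 = -240737975/1728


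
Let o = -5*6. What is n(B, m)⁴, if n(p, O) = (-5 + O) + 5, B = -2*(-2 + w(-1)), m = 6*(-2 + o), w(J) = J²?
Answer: 1358954496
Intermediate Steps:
o = -30
m = -192 (m = 6*(-2 - 30) = 6*(-32) = -192)
B = 2 (B = -2*(-2 + (-1)²) = -2*(-2 + 1) = -2*(-1) = 2)
n(p, O) = O
n(B, m)⁴ = (-192)⁴ = 1358954496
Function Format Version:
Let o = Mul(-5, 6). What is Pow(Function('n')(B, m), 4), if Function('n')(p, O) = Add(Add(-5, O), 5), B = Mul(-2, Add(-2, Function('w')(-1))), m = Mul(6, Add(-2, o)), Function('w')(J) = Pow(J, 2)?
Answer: 1358954496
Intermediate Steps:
o = -30
m = -192 (m = Mul(6, Add(-2, -30)) = Mul(6, -32) = -192)
B = 2 (B = Mul(-2, Add(-2, Pow(-1, 2))) = Mul(-2, Add(-2, 1)) = Mul(-2, -1) = 2)
Function('n')(p, O) = O
Pow(Function('n')(B, m), 4) = Pow(-192, 4) = 1358954496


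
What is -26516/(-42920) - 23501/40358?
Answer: 3841863/108260335 ≈ 0.035487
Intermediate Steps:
-26516/(-42920) - 23501/40358 = -26516*(-1/42920) - 23501*1/40358 = 6629/10730 - 23501/40358 = 3841863/108260335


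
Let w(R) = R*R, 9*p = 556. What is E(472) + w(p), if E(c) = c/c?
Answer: 309217/81 ≈ 3817.5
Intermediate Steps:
p = 556/9 (p = (1/9)*556 = 556/9 ≈ 61.778)
w(R) = R**2
E(c) = 1
E(472) + w(p) = 1 + (556/9)**2 = 1 + 309136/81 = 309217/81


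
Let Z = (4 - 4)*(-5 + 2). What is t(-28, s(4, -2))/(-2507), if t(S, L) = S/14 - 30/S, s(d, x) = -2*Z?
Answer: 13/35098 ≈ 0.00037039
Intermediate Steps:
Z = 0 (Z = 0*(-3) = 0)
s(d, x) = 0 (s(d, x) = -2*0 = 0)
t(S, L) = -30/S + S/14 (t(S, L) = S*(1/14) - 30/S = S/14 - 30/S = -30/S + S/14)
t(-28, s(4, -2))/(-2507) = (-30/(-28) + (1/14)*(-28))/(-2507) = (-30*(-1/28) - 2)*(-1/2507) = (15/14 - 2)*(-1/2507) = -13/14*(-1/2507) = 13/35098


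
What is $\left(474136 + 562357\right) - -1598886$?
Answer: $2635379$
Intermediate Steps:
$\left(474136 + 562357\right) - -1598886 = 1036493 + 1598886 = 2635379$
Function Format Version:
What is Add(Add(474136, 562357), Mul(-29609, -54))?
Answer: 2635379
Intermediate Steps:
Add(Add(474136, 562357), Mul(-29609, -54)) = Add(1036493, 1598886) = 2635379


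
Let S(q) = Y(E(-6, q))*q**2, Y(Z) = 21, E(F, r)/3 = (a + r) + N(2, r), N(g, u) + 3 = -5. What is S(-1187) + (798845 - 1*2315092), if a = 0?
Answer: 28072102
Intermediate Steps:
N(g, u) = -8 (N(g, u) = -3 - 5 = -8)
E(F, r) = -24 + 3*r (E(F, r) = 3*((0 + r) - 8) = 3*(r - 8) = 3*(-8 + r) = -24 + 3*r)
S(q) = 21*q**2
S(-1187) + (798845 - 1*2315092) = 21*(-1187)**2 + (798845 - 1*2315092) = 21*1408969 + (798845 - 2315092) = 29588349 - 1516247 = 28072102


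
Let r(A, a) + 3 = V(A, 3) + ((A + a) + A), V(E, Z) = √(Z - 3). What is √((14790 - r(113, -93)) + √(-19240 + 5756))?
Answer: √(14660 + 2*I*√3371) ≈ 121.08 + 0.4795*I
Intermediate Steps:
V(E, Z) = √(-3 + Z)
r(A, a) = -3 + a + 2*A (r(A, a) = -3 + (√(-3 + 3) + ((A + a) + A)) = -3 + (√0 + (a + 2*A)) = -3 + (0 + (a + 2*A)) = -3 + (a + 2*A) = -3 + a + 2*A)
√((14790 - r(113, -93)) + √(-19240 + 5756)) = √((14790 - (-3 - 93 + 2*113)) + √(-19240 + 5756)) = √((14790 - (-3 - 93 + 226)) + √(-13484)) = √((14790 - 1*130) + 2*I*√3371) = √((14790 - 130) + 2*I*√3371) = √(14660 + 2*I*√3371)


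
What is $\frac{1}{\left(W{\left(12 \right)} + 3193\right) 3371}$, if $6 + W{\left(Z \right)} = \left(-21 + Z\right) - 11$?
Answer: $\frac{1}{10675957} \approx 9.3668 \cdot 10^{-8}$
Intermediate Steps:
$W{\left(Z \right)} = -38 + Z$ ($W{\left(Z \right)} = -6 + \left(\left(-21 + Z\right) - 11\right) = -6 + \left(-32 + Z\right) = -38 + Z$)
$\frac{1}{\left(W{\left(12 \right)} + 3193\right) 3371} = \frac{1}{\left(\left(-38 + 12\right) + 3193\right) 3371} = \frac{1}{-26 + 3193} \cdot \frac{1}{3371} = \frac{1}{3167} \cdot \frac{1}{3371} = \frac{1}{10675957}$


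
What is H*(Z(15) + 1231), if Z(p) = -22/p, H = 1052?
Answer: 19402036/15 ≈ 1.2935e+6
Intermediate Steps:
H*(Z(15) + 1231) = 1052*(-22/15 + 1231) = 1052*(18443/15) = 19402036/15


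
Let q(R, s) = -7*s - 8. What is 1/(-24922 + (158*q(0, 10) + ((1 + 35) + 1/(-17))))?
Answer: -17/632571 ≈ -2.6874e-5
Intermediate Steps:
q(R, s) = -8 - 7*s
1/(-24922 + (158*q(0, 10) + ((1 + 35) + 1/(-17)))) = 1/(-24922 + (158*(-8 - 7*10) + ((1 + 35) + 1/(-17)))) = 1/(-24922 + (158*(-8 - 70) + (36 - 1/17))) = 1/(-24922 + (158*(-78) + 611/17)) = 1/(-24922 + (-12324 + 611/17)) = 1/(-24922 - 208897/17) = 1/(-632571/17) = -17/632571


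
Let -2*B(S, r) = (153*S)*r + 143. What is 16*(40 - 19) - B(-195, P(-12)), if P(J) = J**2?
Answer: -4295425/2 ≈ -2.1477e+6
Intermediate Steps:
B(S, r) = -143/2 - 153*S*r/2 (B(S, r) = -((153*S)*r + 143)/2 = -(153*S*r + 143)/2 = -(143 + 153*S*r)/2 = -143/2 - 153*S*r/2)
16*(40 - 19) - B(-195, P(-12)) = 16*(40 - 19) - (-143/2 - 153/2*(-195)*(-12)**2) = 16*21 - (-143/2 - 153/2*(-195)*144) = 336 - (-143/2 + 2148120) = 336 - 1*4296097/2 = 336 - 4296097/2 = -4295425/2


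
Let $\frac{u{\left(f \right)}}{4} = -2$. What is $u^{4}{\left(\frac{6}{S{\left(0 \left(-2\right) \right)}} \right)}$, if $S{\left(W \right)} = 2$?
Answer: $4096$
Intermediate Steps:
$u{\left(f \right)} = -8$ ($u{\left(f \right)} = 4 \left(-2\right) = -8$)
$u^{4}{\left(\frac{6}{S{\left(0 \left(-2\right) \right)}} \right)} = \left(-8\right)^{4} = 4096$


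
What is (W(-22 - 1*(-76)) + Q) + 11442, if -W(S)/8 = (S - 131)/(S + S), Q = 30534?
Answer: 1133506/27 ≈ 41982.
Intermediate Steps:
W(S) = -4*(-131 + S)/S (W(S) = -8*(S - 131)/(S + S) = -8*(-131 + S)/(2*S) = -8*(-131 + S)*1/(2*S) = -4*(-131 + S)/S)
(W(-22 - 1*(-76)) + Q) + 11442 = ((-4 + 524/(-22 - 1*(-76))) + 30534) + 11442 = ((-4 + 524/(-22 + 76)) + 30534) + 11442 = ((-4 + 524/54) + 30534) + 11442 = ((-4 + 524*(1/54)) + 30534) + 11442 = ((-4 + 262/27) + 30534) + 11442 = (154/27 + 30534) + 11442 = 824572/27 + 11442 = 1133506/27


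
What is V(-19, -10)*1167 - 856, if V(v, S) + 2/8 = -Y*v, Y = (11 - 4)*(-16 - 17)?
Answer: -20492443/4 ≈ -5.1231e+6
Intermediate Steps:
Y = -231 (Y = 7*(-33) = -231)
V(v, S) = -¼ + 231*v (V(v, S) = -¼ - (-231)*v = -¼ + 231*v)
V(-19, -10)*1167 - 856 = (-¼ + 231*(-19))*1167 - 856 = (-¼ - 4389)*1167 - 856 = -17557/4*1167 - 856 = -20489019/4 - 856 = -20492443/4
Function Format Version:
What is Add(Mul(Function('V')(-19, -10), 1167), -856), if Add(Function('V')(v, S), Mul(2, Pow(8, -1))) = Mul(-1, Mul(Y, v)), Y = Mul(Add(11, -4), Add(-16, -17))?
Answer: Rational(-20492443, 4) ≈ -5.1231e+6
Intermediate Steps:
Y = -231 (Y = Mul(7, -33) = -231)
Function('V')(v, S) = Add(Rational(-1, 4), Mul(231, v)) (Function('V')(v, S) = Add(Rational(-1, 4), Mul(-1, Mul(-231, v))) = Add(Rational(-1, 4), Mul(231, v)))
Add(Mul(Function('V')(-19, -10), 1167), -856) = Add(Mul(Add(Rational(-1, 4), Mul(231, -19)), 1167), -856) = Add(Mul(Add(Rational(-1, 4), -4389), 1167), -856) = Add(Mul(Rational(-17557, 4), 1167), -856) = Add(Rational(-20489019, 4), -856) = Rational(-20492443, 4)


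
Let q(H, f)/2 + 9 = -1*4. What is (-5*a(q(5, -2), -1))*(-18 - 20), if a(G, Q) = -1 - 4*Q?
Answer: 570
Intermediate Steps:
q(H, f) = -26 (q(H, f) = -18 + 2*(-1*4) = -18 + 2*(-4) = -18 - 8 = -26)
(-5*a(q(5, -2), -1))*(-18 - 20) = (-5*(-1 - 4*(-1)))*(-18 - 20) = -5*(-1 + 4)*(-38) = -5*3*(-38) = -15*(-38) = 570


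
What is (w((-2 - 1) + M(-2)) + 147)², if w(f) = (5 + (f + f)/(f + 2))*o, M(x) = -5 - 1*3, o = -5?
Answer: 976144/81 ≈ 12051.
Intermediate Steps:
M(x) = -8 (M(x) = -5 - 3 = -8)
w(f) = -25 - 10*f/(2 + f) (w(f) = (5 + (f + f)/(f + 2))*(-5) = (5 + (2*f)/(2 + f))*(-5) = (5 + 2*f/(2 + f))*(-5) = -25 - 10*f/(2 + f))
(w((-2 - 1) + M(-2)) + 147)² = (5*(-10 - 7*((-2 - 1) - 8))/(2 + ((-2 - 1) - 8)) + 147)² = (5*(-10 - 7*(-3 - 8))/(2 + (-3 - 8)) + 147)² = (5*(-10 - 7*(-11))/(2 - 11) + 147)² = (5*(-10 + 77)/(-9) + 147)² = (5*(-⅑)*67 + 147)² = (-335/9 + 147)² = (988/9)² = 976144/81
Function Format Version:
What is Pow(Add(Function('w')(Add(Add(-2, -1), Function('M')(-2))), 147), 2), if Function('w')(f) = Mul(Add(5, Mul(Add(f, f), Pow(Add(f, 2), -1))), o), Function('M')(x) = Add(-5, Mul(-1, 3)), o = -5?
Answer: Rational(976144, 81) ≈ 12051.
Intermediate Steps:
Function('M')(x) = -8 (Function('M')(x) = Add(-5, -3) = -8)
Function('w')(f) = Add(-25, Mul(-10, f, Pow(Add(2, f), -1))) (Function('w')(f) = Mul(Add(5, Mul(Add(f, f), Pow(Add(f, 2), -1))), -5) = Mul(Add(5, Mul(Mul(2, f), Pow(Add(2, f), -1))), -5) = Mul(Add(5, Mul(2, f, Pow(Add(2, f), -1))), -5) = Add(-25, Mul(-10, f, Pow(Add(2, f), -1))))
Pow(Add(Function('w')(Add(Add(-2, -1), Function('M')(-2))), 147), 2) = Pow(Add(Mul(5, Pow(Add(2, Add(Add(-2, -1), -8)), -1), Add(-10, Mul(-7, Add(Add(-2, -1), -8)))), 147), 2) = Pow(Add(Mul(5, Pow(Add(2, Add(-3, -8)), -1), Add(-10, Mul(-7, Add(-3, -8)))), 147), 2) = Pow(Add(Mul(5, Pow(Add(2, -11), -1), Add(-10, Mul(-7, -11))), 147), 2) = Pow(Add(Mul(5, Pow(-9, -1), Add(-10, 77)), 147), 2) = Pow(Add(Mul(5, Rational(-1, 9), 67), 147), 2) = Pow(Add(Rational(-335, 9), 147), 2) = Pow(Rational(988, 9), 2) = Rational(976144, 81)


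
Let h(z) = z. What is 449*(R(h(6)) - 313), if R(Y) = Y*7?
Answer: -121679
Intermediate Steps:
R(Y) = 7*Y
449*(R(h(6)) - 313) = 449*(7*6 - 313) = 449*(42 - 313) = 449*(-271) = -121679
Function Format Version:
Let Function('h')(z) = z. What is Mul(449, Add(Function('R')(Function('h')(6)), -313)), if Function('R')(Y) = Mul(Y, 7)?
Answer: -121679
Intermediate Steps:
Function('R')(Y) = Mul(7, Y)
Mul(449, Add(Function('R')(Function('h')(6)), -313)) = Mul(449, Add(Mul(7, 6), -313)) = Mul(449, Add(42, -313)) = Mul(449, -271) = -121679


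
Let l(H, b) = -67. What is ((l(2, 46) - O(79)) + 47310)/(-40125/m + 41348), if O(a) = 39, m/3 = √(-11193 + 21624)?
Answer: 20359131837552/17833254361199 + 1894060500*√1159/17833254361199 ≈ 1.1453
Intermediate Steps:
m = 9*√1159 (m = 3*√(-11193 + 21624) = 3*√10431 = 3*(3*√1159) = 9*√1159 ≈ 306.40)
((l(2, 46) - O(79)) + 47310)/(-40125/m + 41348) = ((-67 - 1*39) + 47310)/(-40125*√1159/10431 + 41348) = ((-67 - 39) + 47310)/(-13375*√1159/3477 + 41348) = (-106 + 47310)/(-13375*√1159/3477 + 41348) = 47204/(41348 - 13375*√1159/3477)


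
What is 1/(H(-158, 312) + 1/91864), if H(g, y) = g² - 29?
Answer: 91864/2290628841 ≈ 4.0104e-5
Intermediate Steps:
H(g, y) = -29 + g²
1/(H(-158, 312) + 1/91864) = 1/((-29 + (-158)²) + 1/91864) = 1/((-29 + 24964) + 1/91864) = 1/(24935 + 1/91864) = 1/(2290628841/91864) = 91864/2290628841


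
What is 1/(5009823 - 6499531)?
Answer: -1/1489708 ≈ -6.7127e-7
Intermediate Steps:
1/(5009823 - 6499531) = 1/(-1489708) = -1/1489708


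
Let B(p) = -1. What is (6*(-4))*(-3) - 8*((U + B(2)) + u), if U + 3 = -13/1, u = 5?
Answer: 168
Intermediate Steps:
U = -16 (U = -3 - 13/1 = -3 - 13*1 = -3 - 13 = -16)
(6*(-4))*(-3) - 8*((U + B(2)) + u) = (6*(-4))*(-3) - 8*((-16 - 1) + 5) = -24*(-3) - 8*(-17 + 5) = 72 - 8*(-12) = 72 + 96 = 168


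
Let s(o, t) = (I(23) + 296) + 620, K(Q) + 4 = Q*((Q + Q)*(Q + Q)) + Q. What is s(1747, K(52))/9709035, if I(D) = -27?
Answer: 127/1387005 ≈ 9.1564e-5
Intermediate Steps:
K(Q) = -4 + Q + 4*Q³ (K(Q) = -4 + (Q*((Q + Q)*(Q + Q)) + Q) = -4 + (Q*((2*Q)*(2*Q)) + Q) = -4 + (Q*(4*Q²) + Q) = -4 + (4*Q³ + Q) = -4 + (Q + 4*Q³) = -4 + Q + 4*Q³)
s(o, t) = 889 (s(o, t) = (-27 + 296) + 620 = 269 + 620 = 889)
s(1747, K(52))/9709035 = 889/9709035 = 889*(1/9709035) = 127/1387005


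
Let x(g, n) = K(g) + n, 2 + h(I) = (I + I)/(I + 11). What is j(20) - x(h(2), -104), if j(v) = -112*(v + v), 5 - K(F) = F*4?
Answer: -57041/13 ≈ -4387.8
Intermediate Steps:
K(F) = 5 - 4*F (K(F) = 5 - F*4 = 5 - 4*F)
h(I) = -2 + 2*I/(11 + I) (h(I) = -2 + (I + I)/(I + 11) = -2 + (2*I)/(11 + I) = -2 + 2*I/(11 + I))
x(g, n) = 5 + n - 4*g (x(g, n) = (5 - 4*g) + n = 5 + n - 4*g)
j(v) = -224*v
j(20) - x(h(2), -104) = -224*20 - (5 - 104 - (-88)/(11 + 2)) = -4480 - (5 - 104 - (-88)/13) = -4480 - (5 - 104 - 4*(-22/13)) = -4480 - (5 - 104 + 88/13) = -4480 - 1*(-1199/13) = -4480 + 1199/13 = -57041/13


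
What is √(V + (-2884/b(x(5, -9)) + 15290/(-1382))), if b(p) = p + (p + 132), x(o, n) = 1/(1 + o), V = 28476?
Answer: √2140497333181985/274327 ≈ 168.65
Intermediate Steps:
b(p) = 132 + 2*p (b(p) = p + (132 + p) = 132 + 2*p)
√(V + (-2884/b(x(5, -9)) + 15290/(-1382))) = √(28476 + (-2884/(132 + 2/(1 + 5)) + 15290/(-1382))) = √(28476 + (-2884/(132 + 2/6) + 15290*(-1/1382))) = √(28476 + (-2884/(132 + 2*(⅙)) - 7645/691)) = √(28476 + (-2884/(132 + ⅓) - 7645/691)) = √(28476 + (-2884/397/3 - 7645/691)) = √(28476 + (-2884*3/397 - 7645/691)) = √(28476 + (-8652/397 - 7645/691)) = √(28476 - 9013597/274327) = √(7802722055/274327) = √2140497333181985/274327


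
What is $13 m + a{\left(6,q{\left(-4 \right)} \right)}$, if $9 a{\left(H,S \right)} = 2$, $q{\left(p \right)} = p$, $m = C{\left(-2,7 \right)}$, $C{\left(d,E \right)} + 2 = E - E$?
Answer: $- \frac{232}{9} \approx -25.778$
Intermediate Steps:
$C{\left(d,E \right)} = -2$ ($C{\left(d,E \right)} = -2 + \left(E - E\right) = -2 + 0 = -2$)
$m = -2$
$a{\left(H,S \right)} = \frac{2}{9}$ ($a{\left(H,S \right)} = \frac{1}{9} \cdot 2 = \frac{2}{9}$)
$13 m + a{\left(6,q{\left(-4 \right)} \right)} = 13 \left(-2\right) + \frac{2}{9} = -26 + \frac{2}{9} = - \frac{232}{9}$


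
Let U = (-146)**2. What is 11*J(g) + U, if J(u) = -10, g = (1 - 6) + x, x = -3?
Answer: 21206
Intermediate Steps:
g = -8 (g = (1 - 6) - 3 = -5 - 3 = -8)
U = 21316
11*J(g) + U = 11*(-10) + 21316 = -110 + 21316 = 21206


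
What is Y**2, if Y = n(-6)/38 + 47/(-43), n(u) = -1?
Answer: 3345241/2669956 ≈ 1.2529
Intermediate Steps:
Y = -1829/1634 (Y = -1/38 + 47/(-43) = -1*1/38 + 47*(-1/43) = -1/38 - 47/43 = -1829/1634 ≈ -1.1193)
Y**2 = (-1829/1634)**2 = 3345241/2669956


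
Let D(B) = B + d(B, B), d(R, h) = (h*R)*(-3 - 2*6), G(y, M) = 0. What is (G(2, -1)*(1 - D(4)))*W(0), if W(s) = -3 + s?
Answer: 0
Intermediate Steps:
d(R, h) = -15*R*h (d(R, h) = (R*h)*(-3 - 12) = (R*h)*(-15) = -15*R*h)
D(B) = B - 15*B² (D(B) = B - 15*B*B = B - 15*B²)
(G(2, -1)*(1 - D(4)))*W(0) = (0*(1 - 4*(1 - 15*4)))*(-3 + 0) = (0*(1 - 4*(1 - 60)))*(-3) = (0*(1 - 4*(-59)))*(-3) = (0*(1 - 1*(-236)))*(-3) = (0*(1 + 236))*(-3) = (0*237)*(-3) = 0*(-3) = 0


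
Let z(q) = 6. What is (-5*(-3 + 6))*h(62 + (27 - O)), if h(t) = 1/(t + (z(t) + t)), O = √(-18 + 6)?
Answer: -345/4238 - 15*I*√3/8476 ≈ -0.081406 - 0.0030652*I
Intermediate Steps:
O = 2*I*√3 (O = √(-12) = 2*I*√3 ≈ 3.4641*I)
h(t) = 1/(6 + 2*t) (h(t) = 1/(t + (6 + t)) = 1/(6 + 2*t))
(-5*(-3 + 6))*h(62 + (27 - O)) = (-5*(-3 + 6))*(1/(2*(3 + (62 + (27 - 2*I*√3))))) = (-5*3)*(1/(2*(3 + (62 + (27 - 2*I*√3))))) = -15/(2*(3 + (89 - 2*I*√3))) = -15/(2*(92 - 2*I*√3))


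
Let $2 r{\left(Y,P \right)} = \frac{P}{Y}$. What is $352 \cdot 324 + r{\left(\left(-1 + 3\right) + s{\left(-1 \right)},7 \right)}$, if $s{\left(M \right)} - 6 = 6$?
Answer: $\frac{456193}{4} \approx 1.1405 \cdot 10^{5}$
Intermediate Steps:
$s{\left(M \right)} = 12$ ($s{\left(M \right)} = 6 + 6 = 12$)
$r{\left(Y,P \right)} = \frac{P}{2 Y}$ ($r{\left(Y,P \right)} = \frac{P \frac{1}{Y}}{2} = \frac{P}{2 Y}$)
$352 \cdot 324 + r{\left(\left(-1 + 3\right) + s{\left(-1 \right)},7 \right)} = 352 \cdot 324 + \frac{1}{2} \cdot 7 \frac{1}{\left(-1 + 3\right) + 12} = 114048 + \frac{1}{2} \cdot 7 \frac{1}{2 + 12} = 114048 + \frac{1}{2} \cdot 7 \cdot \frac{1}{14} = 114048 + \frac{1}{4} = \frac{456193}{4}$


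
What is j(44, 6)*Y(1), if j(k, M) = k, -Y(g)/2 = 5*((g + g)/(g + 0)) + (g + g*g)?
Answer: -1056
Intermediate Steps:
Y(g) = -20 - 2*g - 2*g² (Y(g) = -2*(5*((g + g)/(g + 0)) + (g + g*g)) = -2*(5*((2*g)/g) + (g + g²)) = -2*(5*2 + (g + g²)) = -2*(10 + (g + g²)) = -2*(10 + g + g²) = -20 - 2*g - 2*g²)
j(44, 6)*Y(1) = 44*(-20 - 2*1 - 2*1²) = 44*(-20 - 2 - 2*1) = 44*(-20 - 2 - 2) = 44*(-24) = -1056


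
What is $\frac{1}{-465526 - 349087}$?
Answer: $- \frac{1}{814613} \approx -1.2276 \cdot 10^{-6}$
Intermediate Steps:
$\frac{1}{-465526 - 349087} = \frac{1}{-814613} = - \frac{1}{814613}$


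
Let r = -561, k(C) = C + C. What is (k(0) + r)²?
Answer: 314721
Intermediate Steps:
k(C) = 2*C
(k(0) + r)² = (2*0 - 561)² = (0 - 561)² = (-561)² = 314721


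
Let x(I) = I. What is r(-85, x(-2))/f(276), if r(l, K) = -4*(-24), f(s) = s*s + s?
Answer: 8/6371 ≈ 0.0012557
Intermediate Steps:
f(s) = s + s² (f(s) = s² + s = s + s²)
r(l, K) = 96
r(-85, x(-2))/f(276) = 96/((276*(1 + 276))) = 96/((276*277)) = 96/76452 = 96*(1/76452) = 8/6371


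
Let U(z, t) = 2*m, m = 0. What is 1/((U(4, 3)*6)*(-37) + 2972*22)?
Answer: 1/65384 ≈ 1.5294e-5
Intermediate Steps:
U(z, t) = 0 (U(z, t) = 2*0 = 0)
1/((U(4, 3)*6)*(-37) + 2972*22) = 1/((0*6)*(-37) + 2972*22) = 1/(0*(-37) + 65384) = 1/(0 + 65384) = 1/65384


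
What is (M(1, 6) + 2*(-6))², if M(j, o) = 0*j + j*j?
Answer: 121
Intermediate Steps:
M(j, o) = j² (M(j, o) = 0 + j² = j²)
(M(1, 6) + 2*(-6))² = (1² + 2*(-6))² = (1 - 12)² = (-11)² = 121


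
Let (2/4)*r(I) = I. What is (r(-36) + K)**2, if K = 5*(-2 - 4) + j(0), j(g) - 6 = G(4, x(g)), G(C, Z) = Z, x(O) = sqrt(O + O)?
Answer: 9216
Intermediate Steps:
x(O) = sqrt(2)*sqrt(O) (x(O) = sqrt(2*O) = sqrt(2)*sqrt(O))
r(I) = 2*I
j(g) = 6 + sqrt(2)*sqrt(g)
K = -24 (K = 5*(-2 - 4) + (6 + sqrt(2)*sqrt(0)) = 5*(-6) + (6 + sqrt(2)*0) = -30 + (6 + 0) = -30 + 6 = -24)
(r(-36) + K)**2 = (2*(-36) - 24)**2 = (-72 - 24)**2 = (-96)**2 = 9216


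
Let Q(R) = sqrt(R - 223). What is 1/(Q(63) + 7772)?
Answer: 1943/15101036 - I*sqrt(10)/15101036 ≈ 0.00012867 - 2.0941e-7*I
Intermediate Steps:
Q(R) = sqrt(-223 + R)
1/(Q(63) + 7772) = 1/(sqrt(-223 + 63) + 7772) = 1/(sqrt(-160) + 7772) = 1/(4*I*sqrt(10) + 7772) = 1/(7772 + 4*I*sqrt(10))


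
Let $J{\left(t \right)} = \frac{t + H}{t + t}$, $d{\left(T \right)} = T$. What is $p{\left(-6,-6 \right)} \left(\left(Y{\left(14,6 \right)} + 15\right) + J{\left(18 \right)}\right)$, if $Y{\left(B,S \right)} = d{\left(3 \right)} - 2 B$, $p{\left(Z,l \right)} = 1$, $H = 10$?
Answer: $- \frac{83}{9} \approx -9.2222$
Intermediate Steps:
$J{\left(t \right)} = \frac{10 + t}{2 t}$ ($J{\left(t \right)} = \frac{t + 10}{t + t} = \frac{10 + t}{2 t}$)
$Y{\left(B,S \right)} = 3 - 2 B$
$p{\left(-6,-6 \right)} \left(\left(Y{\left(14,6 \right)} + 15\right) + J{\left(18 \right)}\right) = 1 \left(\left(\left(3 - 28\right) + 15\right) + \frac{10 + 18}{2 \cdot 18}\right) = 1 \left(\left(\left(3 - 28\right) + 15\right) + \frac{1}{2} \cdot \frac{1}{18} \cdot 28\right) = 1 \left(\left(-25 + 15\right) + \frac{7}{9}\right) = 1 \left(-10 + \frac{7}{9}\right) = 1 \left(- \frac{83}{9}\right) = - \frac{83}{9}$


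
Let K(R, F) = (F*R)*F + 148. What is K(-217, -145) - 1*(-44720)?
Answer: -4517557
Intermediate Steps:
K(R, F) = 148 + R*F² (K(R, F) = R*F² + 148 = 148 + R*F²)
K(-217, -145) - 1*(-44720) = (148 - 217*(-145)²) - 1*(-44720) = (148 - 217*21025) + 44720 = (148 - 4562425) + 44720 = -4562277 + 44720 = -4517557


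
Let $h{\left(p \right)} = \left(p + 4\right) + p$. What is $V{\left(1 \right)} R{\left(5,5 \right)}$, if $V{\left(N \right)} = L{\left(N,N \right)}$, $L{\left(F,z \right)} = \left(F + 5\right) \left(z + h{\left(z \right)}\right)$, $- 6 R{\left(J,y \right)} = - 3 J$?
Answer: $105$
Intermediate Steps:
$h{\left(p \right)} = 4 + 2 p$ ($h{\left(p \right)} = \left(4 + p\right) + p = 4 + 2 p$)
$R{\left(J,y \right)} = \frac{J}{2}$ ($R{\left(J,y \right)} = - \frac{\left(-3\right) J}{6} = \frac{J}{2}$)
$L{\left(F,z \right)} = \left(4 + 3 z\right) \left(5 + F\right)$ ($L{\left(F,z \right)} = \left(F + 5\right) \left(z + \left(4 + 2 z\right)\right) = \left(5 + F\right) \left(4 + 3 z\right) = \left(4 + 3 z\right) \left(5 + F\right)$)
$V{\left(N \right)} = 20 + 3 N^{2} + 19 N$ ($V{\left(N \right)} = 20 + 4 N + 15 N + 3 N N = 20 + 4 N + 15 N + 3 N^{2} = 20 + 3 N^{2} + 19 N$)
$V{\left(1 \right)} R{\left(5,5 \right)} = \left(20 + 3 \cdot 1^{2} + 19 \cdot 1\right) \frac{1}{2} \cdot 5 = \left(20 + 3 \cdot 1 + 19\right) \frac{5}{2} = \left(20 + 3 + 19\right) \frac{5}{2} = 42 \cdot \frac{5}{2} = 105$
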